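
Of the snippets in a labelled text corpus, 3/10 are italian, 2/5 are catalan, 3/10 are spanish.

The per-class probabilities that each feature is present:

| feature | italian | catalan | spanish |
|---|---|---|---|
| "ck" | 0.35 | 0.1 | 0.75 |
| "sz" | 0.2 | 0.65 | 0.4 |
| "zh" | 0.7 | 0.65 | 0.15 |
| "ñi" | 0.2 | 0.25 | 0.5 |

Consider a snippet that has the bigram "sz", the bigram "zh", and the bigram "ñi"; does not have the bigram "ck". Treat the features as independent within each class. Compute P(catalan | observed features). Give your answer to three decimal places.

italian: 0.3 × (1−0.35) × 0.2 × 0.7 × 0.2 = 0.00546
catalan: 0.4 × (1−0.1) × 0.65 × 0.65 × 0.25 = 0.038025
spanish: 0.3 × (1−0.75) × 0.4 × 0.15 × 0.5 = 0.00225
P(catalan | x) = 0.038025 / 0.045735 ≈ 0.831

0.831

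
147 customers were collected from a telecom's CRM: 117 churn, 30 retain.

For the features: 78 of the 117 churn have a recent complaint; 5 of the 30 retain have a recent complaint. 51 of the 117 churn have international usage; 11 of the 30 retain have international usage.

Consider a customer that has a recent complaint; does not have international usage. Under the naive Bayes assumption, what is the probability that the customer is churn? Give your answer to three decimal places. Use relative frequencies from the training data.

0.933

churn: (117/147) × (78/117) × (66/117) ≈ 0.29932
retain: (30/147) × (5/30) × (19/30) ≈ 0.021542
P(churn | x) = 0.29932 / 0.320862 ≈ 0.933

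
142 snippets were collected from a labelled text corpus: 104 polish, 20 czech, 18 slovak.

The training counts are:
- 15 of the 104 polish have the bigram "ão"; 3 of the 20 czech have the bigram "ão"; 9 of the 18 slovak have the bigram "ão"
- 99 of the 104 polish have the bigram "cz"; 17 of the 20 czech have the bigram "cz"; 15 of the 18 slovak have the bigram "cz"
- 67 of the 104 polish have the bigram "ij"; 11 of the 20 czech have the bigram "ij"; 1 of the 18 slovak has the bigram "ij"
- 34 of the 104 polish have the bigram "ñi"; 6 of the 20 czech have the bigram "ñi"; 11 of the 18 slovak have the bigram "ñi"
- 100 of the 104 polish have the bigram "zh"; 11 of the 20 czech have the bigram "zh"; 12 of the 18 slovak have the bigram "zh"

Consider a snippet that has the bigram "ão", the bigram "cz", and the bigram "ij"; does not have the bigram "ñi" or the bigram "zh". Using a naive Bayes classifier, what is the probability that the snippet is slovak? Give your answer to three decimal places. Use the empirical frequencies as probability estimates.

polish: (104/142) × (15/104) × (99/104) × (67/104) × (70/104) × (4/104) ≈ 0.00167702
czech: (20/142) × (3/20) × (17/20) × (11/20) × (14/20) × (9/20) ≈ 0.00311118
slovak: (18/142) × (9/18) × (15/18) × (1/18) × (7/18) × (6/18) ≈ 0.000380369
P(slovak | x) = 0.000380369 / 0.005168569 ≈ 0.074

0.074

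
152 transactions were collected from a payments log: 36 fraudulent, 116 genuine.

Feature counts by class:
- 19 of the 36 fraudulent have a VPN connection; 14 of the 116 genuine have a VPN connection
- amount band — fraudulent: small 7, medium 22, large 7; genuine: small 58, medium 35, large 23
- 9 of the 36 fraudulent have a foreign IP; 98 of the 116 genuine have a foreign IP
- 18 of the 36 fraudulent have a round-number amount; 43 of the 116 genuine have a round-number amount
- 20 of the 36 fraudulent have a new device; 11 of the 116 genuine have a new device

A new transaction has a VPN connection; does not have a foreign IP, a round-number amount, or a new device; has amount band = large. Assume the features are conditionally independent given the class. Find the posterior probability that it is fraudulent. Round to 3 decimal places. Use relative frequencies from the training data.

fraudulent: (36/152) × (19/36) × (7/36) × (27/36) × (18/36) × (16/36) ≈ 0.00405093
genuine: (116/152) × (14/116) × (23/116) × (18/116) × (73/116) × (105/116) ≈ 0.00161423
P(fraudulent | x) = 0.00405093 / 0.00566516 ≈ 0.715

0.715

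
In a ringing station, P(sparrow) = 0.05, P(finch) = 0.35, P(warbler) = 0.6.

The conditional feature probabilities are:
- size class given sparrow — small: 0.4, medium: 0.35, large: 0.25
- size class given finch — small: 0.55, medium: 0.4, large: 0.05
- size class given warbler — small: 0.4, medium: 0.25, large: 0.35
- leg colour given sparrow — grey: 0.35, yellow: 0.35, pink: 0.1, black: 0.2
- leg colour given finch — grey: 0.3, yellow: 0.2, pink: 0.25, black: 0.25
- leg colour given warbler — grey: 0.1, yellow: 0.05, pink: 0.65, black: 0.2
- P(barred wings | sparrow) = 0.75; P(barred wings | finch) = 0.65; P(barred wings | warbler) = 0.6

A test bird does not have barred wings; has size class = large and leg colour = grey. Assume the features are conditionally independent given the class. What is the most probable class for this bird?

sparrow: 0.05 × 0.25 × 0.35 × (1−0.75) = 0.00109375
finch: 0.35 × 0.05 × 0.3 × (1−0.65) = 0.0018375
warbler: 0.6 × 0.35 × 0.1 × (1−0.6) = 0.0084
Highest score → warbler.

warbler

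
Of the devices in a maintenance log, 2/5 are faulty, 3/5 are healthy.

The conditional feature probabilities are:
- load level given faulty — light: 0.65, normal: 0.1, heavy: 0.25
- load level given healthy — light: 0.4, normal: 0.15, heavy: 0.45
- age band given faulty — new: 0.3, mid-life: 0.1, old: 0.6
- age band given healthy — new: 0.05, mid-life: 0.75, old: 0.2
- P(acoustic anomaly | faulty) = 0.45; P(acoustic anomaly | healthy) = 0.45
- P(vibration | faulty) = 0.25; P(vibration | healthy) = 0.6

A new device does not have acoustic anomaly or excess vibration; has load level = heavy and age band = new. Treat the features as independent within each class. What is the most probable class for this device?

faulty

faulty: 0.4 × 0.25 × 0.3 × (1−0.45) × (1−0.25) = 0.012375
healthy: 0.6 × 0.45 × 0.05 × (1−0.45) × (1−0.6) = 0.00297
Highest score → faulty.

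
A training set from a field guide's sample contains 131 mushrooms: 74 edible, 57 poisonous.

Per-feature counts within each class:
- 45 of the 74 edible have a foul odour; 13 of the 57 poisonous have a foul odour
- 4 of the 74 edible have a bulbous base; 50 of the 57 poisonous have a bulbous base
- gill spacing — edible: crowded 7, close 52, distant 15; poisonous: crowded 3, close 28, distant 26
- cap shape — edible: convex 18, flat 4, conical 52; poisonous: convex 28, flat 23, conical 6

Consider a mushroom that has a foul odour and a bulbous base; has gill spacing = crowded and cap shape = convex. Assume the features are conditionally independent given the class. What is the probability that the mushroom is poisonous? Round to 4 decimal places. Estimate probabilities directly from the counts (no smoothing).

0.8405

edible: (74/131) × (45/74) × (4/74) × (7/74) × (18/74) ≈ 0.000427245
poisonous: (57/131) × (13/57) × (50/57) × (3/57) × (28/57) ≈ 0.00225059
P(poisonous | x) = 0.00225059 / 0.002677835 ≈ 0.8405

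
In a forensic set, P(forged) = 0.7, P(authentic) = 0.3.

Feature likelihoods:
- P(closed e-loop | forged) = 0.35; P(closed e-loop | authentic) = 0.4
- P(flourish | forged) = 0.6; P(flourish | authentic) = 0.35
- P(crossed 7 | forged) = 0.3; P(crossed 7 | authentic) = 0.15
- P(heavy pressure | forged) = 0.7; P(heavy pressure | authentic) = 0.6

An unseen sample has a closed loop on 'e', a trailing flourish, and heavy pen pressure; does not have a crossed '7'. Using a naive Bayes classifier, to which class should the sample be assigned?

forged

forged: 0.7 × 0.35 × 0.6 × (1−0.3) × 0.7 = 0.07203
authentic: 0.3 × 0.4 × 0.35 × (1−0.15) × 0.6 = 0.02142
Highest score → forged.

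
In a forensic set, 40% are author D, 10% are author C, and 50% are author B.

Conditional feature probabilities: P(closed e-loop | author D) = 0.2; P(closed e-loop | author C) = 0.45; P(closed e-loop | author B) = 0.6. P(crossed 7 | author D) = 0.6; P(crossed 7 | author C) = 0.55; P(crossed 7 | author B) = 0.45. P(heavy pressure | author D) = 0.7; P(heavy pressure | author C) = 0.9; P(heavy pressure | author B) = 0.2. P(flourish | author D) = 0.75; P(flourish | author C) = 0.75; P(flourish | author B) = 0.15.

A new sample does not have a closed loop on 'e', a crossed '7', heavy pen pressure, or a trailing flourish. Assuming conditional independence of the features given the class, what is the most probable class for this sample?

author B

author D: 0.4 × (1−0.2) × (1−0.6) × (1−0.7) × (1−0.75) = 0.0096
author C: 0.1 × (1−0.45) × (1−0.55) × (1−0.9) × (1−0.75) = 0.00061875
author B: 0.5 × (1−0.6) × (1−0.45) × (1−0.2) × (1−0.15) = 0.0748
Highest score → author B.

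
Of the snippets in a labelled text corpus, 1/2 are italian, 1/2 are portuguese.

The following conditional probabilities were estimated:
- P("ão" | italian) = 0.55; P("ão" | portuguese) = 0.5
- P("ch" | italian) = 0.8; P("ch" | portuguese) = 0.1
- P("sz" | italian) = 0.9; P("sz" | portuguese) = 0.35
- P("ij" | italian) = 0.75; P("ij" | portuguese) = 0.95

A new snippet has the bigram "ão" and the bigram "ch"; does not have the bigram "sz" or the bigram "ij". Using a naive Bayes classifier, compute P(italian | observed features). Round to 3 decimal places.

italian: 0.5 × 0.55 × 0.8 × (1−0.9) × (1−0.75) = 0.0055
portuguese: 0.5 × 0.5 × 0.1 × (1−0.35) × (1−0.95) = 0.0008125
P(italian | x) = 0.0055 / 0.0063125 ≈ 0.871

0.871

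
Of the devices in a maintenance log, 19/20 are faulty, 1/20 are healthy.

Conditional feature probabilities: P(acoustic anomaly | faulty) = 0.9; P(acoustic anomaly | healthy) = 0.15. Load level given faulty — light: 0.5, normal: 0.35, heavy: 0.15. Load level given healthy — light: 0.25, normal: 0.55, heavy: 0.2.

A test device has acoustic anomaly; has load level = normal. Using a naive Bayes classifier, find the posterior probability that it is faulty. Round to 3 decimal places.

0.986

faulty: 0.95 × 0.9 × 0.35 = 0.29925
healthy: 0.05 × 0.15 × 0.55 = 0.004125
P(faulty | x) = 0.29925 / 0.303375 ≈ 0.986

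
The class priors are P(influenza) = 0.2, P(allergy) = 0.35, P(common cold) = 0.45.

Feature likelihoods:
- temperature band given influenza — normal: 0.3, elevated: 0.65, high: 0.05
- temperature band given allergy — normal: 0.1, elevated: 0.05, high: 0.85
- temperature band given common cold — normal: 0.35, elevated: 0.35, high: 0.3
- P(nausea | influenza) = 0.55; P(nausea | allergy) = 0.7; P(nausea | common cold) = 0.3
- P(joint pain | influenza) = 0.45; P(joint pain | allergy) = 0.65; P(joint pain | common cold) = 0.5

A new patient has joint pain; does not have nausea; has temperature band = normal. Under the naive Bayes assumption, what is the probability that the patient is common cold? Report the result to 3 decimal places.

influenza: 0.2 × 0.3 × (1−0.55) × 0.45 = 0.01215
allergy: 0.35 × 0.1 × (1−0.7) × 0.65 = 0.006825
common cold: 0.45 × 0.35 × (1−0.3) × 0.5 = 0.055125
P(common cold | x) = 0.055125 / 0.0741 ≈ 0.744

0.744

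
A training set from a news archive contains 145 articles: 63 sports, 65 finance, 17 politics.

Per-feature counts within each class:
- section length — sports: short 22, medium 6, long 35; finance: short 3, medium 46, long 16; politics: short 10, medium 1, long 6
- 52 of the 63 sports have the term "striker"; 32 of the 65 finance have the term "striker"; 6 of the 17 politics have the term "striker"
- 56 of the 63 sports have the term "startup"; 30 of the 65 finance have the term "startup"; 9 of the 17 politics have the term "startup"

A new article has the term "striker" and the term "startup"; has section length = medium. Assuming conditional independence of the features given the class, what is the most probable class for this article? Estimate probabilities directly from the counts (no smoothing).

finance

sports: (63/145) × (6/63) × (52/63) × (56/63) ≈ 0.0303594
finance: (65/145) × (46/65) × (32/65) × (30/65) ≈ 0.0720832
politics: (17/145) × (1/17) × (6/17) × (9/17) ≈ 0.00128863
Highest score → finance.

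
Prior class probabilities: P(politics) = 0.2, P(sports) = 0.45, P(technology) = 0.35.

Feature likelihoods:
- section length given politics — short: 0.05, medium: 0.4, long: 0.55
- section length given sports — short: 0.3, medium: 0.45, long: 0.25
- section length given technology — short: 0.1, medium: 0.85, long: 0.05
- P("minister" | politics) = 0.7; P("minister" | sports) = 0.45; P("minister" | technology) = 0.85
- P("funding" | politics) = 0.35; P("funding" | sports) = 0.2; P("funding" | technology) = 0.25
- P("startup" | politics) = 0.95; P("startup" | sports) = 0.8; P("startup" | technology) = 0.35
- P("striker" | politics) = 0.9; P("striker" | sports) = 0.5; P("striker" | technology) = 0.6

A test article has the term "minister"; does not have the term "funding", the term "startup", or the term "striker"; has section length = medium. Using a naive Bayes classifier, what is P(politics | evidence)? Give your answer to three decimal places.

politics: 0.2 × 0.4 × 0.7 × (1−0.35) × (1−0.95) × (1−0.9) = 0.000182
sports: 0.45 × 0.45 × 0.45 × (1−0.2) × (1−0.8) × (1−0.5) = 0.00729
technology: 0.35 × 0.85 × 0.85 × (1−0.25) × (1−0.35) × (1−0.6) = 0.049310625
P(politics | x) = 0.000182 / 0.056782625 ≈ 0.003

0.003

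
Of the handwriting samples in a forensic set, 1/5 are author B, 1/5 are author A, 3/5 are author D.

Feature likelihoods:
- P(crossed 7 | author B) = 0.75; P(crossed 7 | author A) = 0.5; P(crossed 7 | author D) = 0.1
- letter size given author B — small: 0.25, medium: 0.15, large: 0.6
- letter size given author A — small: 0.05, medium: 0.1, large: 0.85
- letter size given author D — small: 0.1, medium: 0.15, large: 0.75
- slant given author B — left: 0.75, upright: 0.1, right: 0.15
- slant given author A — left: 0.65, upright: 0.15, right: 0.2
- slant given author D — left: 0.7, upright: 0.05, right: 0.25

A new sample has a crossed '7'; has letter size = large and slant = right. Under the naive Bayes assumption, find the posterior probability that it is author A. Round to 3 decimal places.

author B: 0.2 × 0.75 × 0.6 × 0.15 = 0.0135
author A: 0.2 × 0.5 × 0.85 × 0.2 = 0.017
author D: 0.6 × 0.1 × 0.75 × 0.25 = 0.01125
P(author A | x) = 0.017 / 0.04175 ≈ 0.407

0.407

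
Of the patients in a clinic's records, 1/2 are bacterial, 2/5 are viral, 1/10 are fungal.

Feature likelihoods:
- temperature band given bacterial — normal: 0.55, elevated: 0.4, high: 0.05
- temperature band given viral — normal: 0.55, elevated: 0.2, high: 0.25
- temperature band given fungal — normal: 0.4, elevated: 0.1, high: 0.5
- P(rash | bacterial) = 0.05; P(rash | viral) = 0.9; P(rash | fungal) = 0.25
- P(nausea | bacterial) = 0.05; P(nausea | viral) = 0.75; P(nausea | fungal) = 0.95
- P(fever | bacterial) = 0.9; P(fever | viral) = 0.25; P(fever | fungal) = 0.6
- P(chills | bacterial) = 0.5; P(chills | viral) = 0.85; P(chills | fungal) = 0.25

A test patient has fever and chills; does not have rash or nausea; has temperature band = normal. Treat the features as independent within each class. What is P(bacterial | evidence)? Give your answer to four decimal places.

bacterial: 0.5 × 0.55 × (1−0.05) × (1−0.05) × 0.9 × 0.5 = 0.111684375
viral: 0.4 × 0.55 × (1−0.9) × (1−0.75) × 0.25 × 0.85 = 0.00116875
fungal: 0.1 × 0.4 × (1−0.25) × (1−0.95) × 0.6 × 0.25 = 0.000225
P(bacterial | x) = 0.111684375 / 0.113078125 ≈ 0.9877

0.9877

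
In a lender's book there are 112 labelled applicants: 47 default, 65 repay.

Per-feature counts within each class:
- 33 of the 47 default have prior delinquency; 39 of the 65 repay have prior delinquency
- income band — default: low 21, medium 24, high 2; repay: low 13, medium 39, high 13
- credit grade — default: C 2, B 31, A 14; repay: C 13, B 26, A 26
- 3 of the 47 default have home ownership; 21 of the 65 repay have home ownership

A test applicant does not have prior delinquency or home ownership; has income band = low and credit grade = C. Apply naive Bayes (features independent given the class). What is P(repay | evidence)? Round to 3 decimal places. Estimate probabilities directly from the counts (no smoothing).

0.739

default: (47/112) × (14/47) × (21/47) × (2/47) × (44/47) ≈ 0.00222494
repay: (65/112) × (26/65) × (13/65) × (13/65) × (44/65) ≈ 0.00628571
P(repay | x) = 0.00628571 / 0.00851065 ≈ 0.739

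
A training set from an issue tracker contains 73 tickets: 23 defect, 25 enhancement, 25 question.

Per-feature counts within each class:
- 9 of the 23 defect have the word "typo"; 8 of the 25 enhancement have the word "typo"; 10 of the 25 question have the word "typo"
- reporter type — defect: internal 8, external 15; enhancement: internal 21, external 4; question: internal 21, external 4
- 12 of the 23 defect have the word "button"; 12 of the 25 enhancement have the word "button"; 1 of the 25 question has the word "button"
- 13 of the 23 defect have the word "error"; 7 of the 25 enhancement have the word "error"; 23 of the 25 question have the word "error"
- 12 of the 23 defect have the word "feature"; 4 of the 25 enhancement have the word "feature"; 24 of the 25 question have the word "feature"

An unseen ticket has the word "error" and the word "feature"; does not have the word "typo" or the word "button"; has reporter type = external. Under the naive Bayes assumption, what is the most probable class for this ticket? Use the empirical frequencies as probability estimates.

question

defect: (23/73) × (14/23) × (15/23) × (11/23) × (13/23) × (12/23) ≈ 0.0176402
enhancement: (25/73) × (17/25) × (4/25) × (13/25) × (7/25) × (4/25) ≈ 0.000868015
question: (25/73) × (15/25) × (4/25) × (24/25) × (23/25) × (24/25) ≈ 0.0278752
Highest score → question.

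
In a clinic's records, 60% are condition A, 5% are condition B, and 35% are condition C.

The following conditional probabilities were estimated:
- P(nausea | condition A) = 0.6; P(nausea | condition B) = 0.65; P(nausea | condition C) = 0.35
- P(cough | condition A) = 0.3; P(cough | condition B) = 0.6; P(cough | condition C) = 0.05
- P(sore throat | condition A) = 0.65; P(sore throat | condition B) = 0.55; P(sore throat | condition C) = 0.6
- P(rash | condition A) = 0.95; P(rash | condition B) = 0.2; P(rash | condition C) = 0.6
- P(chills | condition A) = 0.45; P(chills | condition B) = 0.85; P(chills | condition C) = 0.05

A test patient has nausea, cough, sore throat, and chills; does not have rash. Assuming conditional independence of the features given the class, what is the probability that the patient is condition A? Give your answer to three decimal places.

0.177

condition A: 0.6 × 0.6 × 0.3 × 0.65 × (1−0.95) × 0.45 = 0.0015795
condition B: 0.05 × 0.65 × 0.6 × 0.55 × (1−0.2) × 0.85 = 0.007293
condition C: 0.35 × 0.35 × 0.05 × 0.6 × (1−0.6) × 0.05 = 0.0000735
P(condition A | x) = 0.0015795 / 0.008946 ≈ 0.177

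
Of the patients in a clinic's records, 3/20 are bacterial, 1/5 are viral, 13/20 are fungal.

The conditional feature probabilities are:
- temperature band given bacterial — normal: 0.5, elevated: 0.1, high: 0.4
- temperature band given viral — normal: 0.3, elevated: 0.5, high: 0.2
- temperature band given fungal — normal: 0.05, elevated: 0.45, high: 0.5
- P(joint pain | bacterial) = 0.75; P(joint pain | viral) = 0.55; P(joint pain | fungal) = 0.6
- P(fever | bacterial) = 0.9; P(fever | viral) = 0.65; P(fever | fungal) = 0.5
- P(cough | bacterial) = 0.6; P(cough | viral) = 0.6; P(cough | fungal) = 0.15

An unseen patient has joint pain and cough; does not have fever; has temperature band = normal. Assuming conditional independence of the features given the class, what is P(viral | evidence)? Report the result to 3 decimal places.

bacterial: 0.15 × 0.5 × 0.75 × (1−0.9) × 0.6 = 0.003375
viral: 0.2 × 0.3 × 0.55 × (1−0.65) × 0.6 = 0.00693
fungal: 0.65 × 0.05 × 0.6 × (1−0.5) × 0.15 = 0.0014625
P(viral | x) = 0.00693 / 0.0117675 ≈ 0.589

0.589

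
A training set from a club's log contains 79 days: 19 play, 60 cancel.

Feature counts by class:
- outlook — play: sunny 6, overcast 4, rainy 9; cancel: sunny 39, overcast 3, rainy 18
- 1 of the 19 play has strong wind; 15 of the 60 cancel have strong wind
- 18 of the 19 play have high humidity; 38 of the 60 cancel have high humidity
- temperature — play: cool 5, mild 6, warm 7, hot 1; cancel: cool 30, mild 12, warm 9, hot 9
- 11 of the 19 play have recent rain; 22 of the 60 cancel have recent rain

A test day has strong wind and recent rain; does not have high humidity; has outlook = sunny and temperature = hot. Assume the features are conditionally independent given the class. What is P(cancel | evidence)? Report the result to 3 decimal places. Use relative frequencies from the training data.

play: (19/79) × (6/19) × (1/19) × (1/19) × (1/19) × (11/19) ≈ 0.00000641066
cancel: (60/79) × (39/60) × (15/60) × (22/60) × (9/60) × (22/60) ≈ 0.00248892
P(cancel | x) = 0.00248892 / 0.00249533066 ≈ 0.997

0.997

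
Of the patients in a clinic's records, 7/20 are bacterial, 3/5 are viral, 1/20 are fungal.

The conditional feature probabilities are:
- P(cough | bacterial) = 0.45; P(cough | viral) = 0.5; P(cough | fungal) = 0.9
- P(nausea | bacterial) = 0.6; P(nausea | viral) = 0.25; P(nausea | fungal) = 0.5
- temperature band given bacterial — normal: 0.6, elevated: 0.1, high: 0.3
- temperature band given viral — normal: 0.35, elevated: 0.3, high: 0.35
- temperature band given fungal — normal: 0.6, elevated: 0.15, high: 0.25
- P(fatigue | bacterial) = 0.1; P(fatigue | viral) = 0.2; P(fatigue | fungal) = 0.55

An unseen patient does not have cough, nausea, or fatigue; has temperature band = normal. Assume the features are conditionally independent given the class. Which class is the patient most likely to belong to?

bacterial: 0.35 × (1−0.45) × (1−0.6) × 0.6 × (1−0.1) = 0.04158
viral: 0.6 × (1−0.5) × (1−0.25) × 0.35 × (1−0.2) = 0.063
fungal: 0.05 × (1−0.9) × (1−0.5) × 0.6 × (1−0.55) = 0.000675
Highest score → viral.

viral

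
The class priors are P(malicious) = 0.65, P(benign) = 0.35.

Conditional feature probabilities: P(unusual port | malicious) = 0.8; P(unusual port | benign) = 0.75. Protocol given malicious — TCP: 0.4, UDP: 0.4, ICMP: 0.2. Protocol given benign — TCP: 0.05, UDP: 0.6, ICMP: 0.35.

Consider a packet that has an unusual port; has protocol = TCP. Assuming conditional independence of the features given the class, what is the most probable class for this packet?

malicious: 0.65 × 0.8 × 0.4 = 0.208
benign: 0.35 × 0.75 × 0.05 = 0.013125
Highest score → malicious.

malicious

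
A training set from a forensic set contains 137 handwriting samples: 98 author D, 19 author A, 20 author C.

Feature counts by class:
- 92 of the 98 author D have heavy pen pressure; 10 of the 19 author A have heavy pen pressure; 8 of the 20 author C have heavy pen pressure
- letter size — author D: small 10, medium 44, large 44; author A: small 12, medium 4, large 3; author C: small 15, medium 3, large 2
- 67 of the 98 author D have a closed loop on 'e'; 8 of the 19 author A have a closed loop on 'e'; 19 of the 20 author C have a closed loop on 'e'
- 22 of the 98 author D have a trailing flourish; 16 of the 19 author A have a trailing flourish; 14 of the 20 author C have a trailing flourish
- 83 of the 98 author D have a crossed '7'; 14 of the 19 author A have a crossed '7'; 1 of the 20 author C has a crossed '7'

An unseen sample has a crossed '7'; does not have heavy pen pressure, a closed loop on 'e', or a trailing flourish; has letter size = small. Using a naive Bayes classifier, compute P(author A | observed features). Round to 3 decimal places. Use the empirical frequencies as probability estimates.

author D: (98/137) × (6/98) × (10/98) × (31/98) × (76/98) × (83/98) ≈ 0.000928495
author A: (19/137) × (9/19) × (12/19) × (11/19) × (3/19) × (14/19) ≈ 0.00279467
author C: (20/137) × (12/20) × (15/20) × (1/20) × (6/20) × (1/20) ≈ 0.0000492701
P(author A | x) = 0.00279467 / 0.0037724351 ≈ 0.741

0.741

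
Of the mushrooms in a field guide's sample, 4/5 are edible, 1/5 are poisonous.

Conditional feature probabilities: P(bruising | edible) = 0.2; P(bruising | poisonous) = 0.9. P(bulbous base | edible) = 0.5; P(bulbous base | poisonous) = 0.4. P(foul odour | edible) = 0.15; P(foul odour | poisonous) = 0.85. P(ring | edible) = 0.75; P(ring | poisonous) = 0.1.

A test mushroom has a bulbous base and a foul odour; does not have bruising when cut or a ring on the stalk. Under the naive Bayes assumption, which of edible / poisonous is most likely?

edible: 0.8 × (1−0.2) × 0.5 × 0.15 × (1−0.75) = 0.012
poisonous: 0.2 × (1−0.9) × 0.4 × 0.85 × (1−0.1) = 0.00612
Highest score → edible.

edible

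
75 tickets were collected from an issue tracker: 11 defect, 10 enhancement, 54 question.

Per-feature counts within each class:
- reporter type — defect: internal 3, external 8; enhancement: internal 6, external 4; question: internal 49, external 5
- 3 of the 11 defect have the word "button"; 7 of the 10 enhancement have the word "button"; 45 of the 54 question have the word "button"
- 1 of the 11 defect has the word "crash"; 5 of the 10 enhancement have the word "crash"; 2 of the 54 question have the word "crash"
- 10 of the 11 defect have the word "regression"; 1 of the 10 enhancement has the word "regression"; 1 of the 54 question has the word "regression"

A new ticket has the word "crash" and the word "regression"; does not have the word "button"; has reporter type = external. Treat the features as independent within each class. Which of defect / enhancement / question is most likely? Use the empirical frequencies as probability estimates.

defect

defect: (11/75) × (8/11) × (8/11) × (1/11) × (10/11) ≈ 0.00641122
enhancement: (10/75) × (4/10) × (3/10) × (5/10) × (1/10) = 0.0008
question: (54/75) × (5/54) × (9/54) × (2/54) × (1/54) ≈ 0.00000762079
Highest score → defect.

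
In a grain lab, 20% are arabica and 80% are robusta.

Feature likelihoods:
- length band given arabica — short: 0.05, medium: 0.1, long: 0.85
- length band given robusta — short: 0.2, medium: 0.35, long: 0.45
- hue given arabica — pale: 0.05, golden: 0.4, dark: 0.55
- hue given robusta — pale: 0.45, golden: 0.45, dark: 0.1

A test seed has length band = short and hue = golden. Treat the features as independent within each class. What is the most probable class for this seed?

arabica: 0.2 × 0.05 × 0.4 = 0.004
robusta: 0.8 × 0.2 × 0.45 = 0.072
Highest score → robusta.

robusta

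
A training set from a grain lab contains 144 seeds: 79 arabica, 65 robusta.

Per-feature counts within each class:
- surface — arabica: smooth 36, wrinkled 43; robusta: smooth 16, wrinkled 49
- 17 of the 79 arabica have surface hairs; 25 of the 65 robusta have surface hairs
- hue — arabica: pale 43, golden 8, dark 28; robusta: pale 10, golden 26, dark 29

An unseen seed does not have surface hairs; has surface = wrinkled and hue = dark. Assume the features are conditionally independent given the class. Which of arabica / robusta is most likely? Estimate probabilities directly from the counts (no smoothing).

robusta

arabica: (79/144) × (43/79) × (62/79) × (28/79) ≈ 0.0830618
robusta: (65/144) × (49/65) × (40/65) × (29/65) ≈ 0.0934254
Highest score → robusta.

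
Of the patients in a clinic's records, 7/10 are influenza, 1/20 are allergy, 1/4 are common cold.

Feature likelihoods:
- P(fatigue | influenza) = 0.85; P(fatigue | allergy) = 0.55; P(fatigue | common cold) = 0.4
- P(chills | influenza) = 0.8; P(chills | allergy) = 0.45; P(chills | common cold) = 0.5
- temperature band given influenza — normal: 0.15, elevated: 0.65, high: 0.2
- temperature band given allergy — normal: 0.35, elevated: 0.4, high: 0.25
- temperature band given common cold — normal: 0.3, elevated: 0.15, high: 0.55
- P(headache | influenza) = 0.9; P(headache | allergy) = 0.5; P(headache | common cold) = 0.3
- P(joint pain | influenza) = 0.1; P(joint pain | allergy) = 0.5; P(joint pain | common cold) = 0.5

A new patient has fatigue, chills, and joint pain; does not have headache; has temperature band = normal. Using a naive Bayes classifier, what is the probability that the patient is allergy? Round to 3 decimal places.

0.154

influenza: 0.7 × 0.85 × 0.8 × 0.15 × (1−0.9) × 0.1 = 0.000714
allergy: 0.05 × 0.55 × 0.45 × 0.35 × (1−0.5) × 0.5 = 0.0010828125
common cold: 0.25 × 0.4 × 0.5 × 0.3 × (1−0.3) × 0.5 = 0.00525
P(allergy | x) = 0.0010828125 / 0.0070468125 ≈ 0.154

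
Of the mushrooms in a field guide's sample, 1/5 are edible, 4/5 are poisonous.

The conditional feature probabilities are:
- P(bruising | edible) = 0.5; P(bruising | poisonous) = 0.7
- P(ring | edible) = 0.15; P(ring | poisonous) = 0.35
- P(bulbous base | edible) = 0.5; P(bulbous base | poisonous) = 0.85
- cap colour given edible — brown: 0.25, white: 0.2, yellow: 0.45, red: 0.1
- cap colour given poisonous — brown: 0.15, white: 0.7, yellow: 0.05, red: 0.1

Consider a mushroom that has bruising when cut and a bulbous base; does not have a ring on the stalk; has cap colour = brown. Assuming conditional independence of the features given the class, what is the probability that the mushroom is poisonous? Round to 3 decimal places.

edible: 0.2 × 0.5 × (1−0.15) × 0.5 × 0.25 = 0.010625
poisonous: 0.8 × 0.7 × (1−0.35) × 0.85 × 0.15 = 0.04641
P(poisonous | x) = 0.04641 / 0.057035 ≈ 0.814

0.814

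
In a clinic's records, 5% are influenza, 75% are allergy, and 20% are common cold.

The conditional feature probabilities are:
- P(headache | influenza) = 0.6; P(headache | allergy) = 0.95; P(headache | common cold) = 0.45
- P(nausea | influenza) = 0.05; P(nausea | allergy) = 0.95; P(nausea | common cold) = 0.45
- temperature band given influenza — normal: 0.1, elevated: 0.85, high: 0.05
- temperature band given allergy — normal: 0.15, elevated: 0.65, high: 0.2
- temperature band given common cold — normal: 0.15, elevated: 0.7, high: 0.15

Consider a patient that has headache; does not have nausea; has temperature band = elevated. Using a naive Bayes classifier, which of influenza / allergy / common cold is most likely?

influenza: 0.05 × 0.6 × (1−0.05) × 0.85 = 0.024225
allergy: 0.75 × 0.95 × (1−0.95) × 0.65 = 0.02315625
common cold: 0.2 × 0.45 × (1−0.45) × 0.7 = 0.03465
Highest score → common cold.

common cold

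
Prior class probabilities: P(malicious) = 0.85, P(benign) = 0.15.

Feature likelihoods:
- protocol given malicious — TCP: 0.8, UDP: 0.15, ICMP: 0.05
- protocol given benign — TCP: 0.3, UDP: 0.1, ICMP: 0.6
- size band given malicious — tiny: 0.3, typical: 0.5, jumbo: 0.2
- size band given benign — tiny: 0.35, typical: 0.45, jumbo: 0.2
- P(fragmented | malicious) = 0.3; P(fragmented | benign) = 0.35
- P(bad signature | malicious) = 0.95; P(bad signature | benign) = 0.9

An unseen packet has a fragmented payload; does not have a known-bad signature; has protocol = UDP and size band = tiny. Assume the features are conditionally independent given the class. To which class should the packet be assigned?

malicious

malicious: 0.85 × 0.15 × 0.3 × 0.3 × (1−0.95) = 0.00057375
benign: 0.15 × 0.1 × 0.35 × 0.35 × (1−0.9) = 0.00018375
Highest score → malicious.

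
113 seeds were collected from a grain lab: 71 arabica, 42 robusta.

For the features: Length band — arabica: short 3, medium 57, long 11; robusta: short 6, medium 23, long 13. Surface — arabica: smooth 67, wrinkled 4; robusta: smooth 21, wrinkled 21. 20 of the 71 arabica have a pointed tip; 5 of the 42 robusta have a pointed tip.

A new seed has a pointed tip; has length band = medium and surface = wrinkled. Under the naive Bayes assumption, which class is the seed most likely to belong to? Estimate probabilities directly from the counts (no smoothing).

robusta

arabica: (71/113) × (57/71) × (4/71) × (20/71) ≈ 0.00800515
robusta: (42/113) × (23/42) × (21/42) × (5/42) ≈ 0.0121155
Highest score → robusta.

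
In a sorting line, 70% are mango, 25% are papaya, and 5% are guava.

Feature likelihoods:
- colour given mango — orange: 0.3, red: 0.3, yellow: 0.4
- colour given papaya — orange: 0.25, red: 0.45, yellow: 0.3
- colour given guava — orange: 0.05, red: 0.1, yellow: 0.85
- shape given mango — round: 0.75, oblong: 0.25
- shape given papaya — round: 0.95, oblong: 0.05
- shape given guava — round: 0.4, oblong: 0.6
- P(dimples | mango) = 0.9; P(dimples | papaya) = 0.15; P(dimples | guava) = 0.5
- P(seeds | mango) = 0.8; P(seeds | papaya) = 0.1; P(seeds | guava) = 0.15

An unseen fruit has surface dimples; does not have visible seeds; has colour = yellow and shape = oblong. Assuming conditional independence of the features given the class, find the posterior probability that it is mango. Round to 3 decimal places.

mango: 0.7 × 0.4 × 0.25 × 0.9 × (1−0.8) = 0.0126
papaya: 0.25 × 0.3 × 0.05 × 0.15 × (1−0.1) = 0.00050625
guava: 0.05 × 0.85 × 0.6 × 0.5 × (1−0.15) = 0.0108375
P(mango | x) = 0.0126 / 0.02394375 ≈ 0.526

0.526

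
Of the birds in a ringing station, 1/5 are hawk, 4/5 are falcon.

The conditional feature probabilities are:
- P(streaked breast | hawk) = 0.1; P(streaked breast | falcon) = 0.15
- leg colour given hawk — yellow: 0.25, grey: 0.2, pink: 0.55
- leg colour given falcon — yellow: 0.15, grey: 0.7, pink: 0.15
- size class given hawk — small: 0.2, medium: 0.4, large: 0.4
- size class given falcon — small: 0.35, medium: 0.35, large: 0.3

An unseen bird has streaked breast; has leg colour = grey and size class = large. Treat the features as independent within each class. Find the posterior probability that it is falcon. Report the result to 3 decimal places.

0.940

hawk: 0.2 × 0.1 × 0.2 × 0.4 = 0.0016
falcon: 0.8 × 0.15 × 0.7 × 0.3 = 0.0252
P(falcon | x) = 0.0252 / 0.0268 ≈ 0.940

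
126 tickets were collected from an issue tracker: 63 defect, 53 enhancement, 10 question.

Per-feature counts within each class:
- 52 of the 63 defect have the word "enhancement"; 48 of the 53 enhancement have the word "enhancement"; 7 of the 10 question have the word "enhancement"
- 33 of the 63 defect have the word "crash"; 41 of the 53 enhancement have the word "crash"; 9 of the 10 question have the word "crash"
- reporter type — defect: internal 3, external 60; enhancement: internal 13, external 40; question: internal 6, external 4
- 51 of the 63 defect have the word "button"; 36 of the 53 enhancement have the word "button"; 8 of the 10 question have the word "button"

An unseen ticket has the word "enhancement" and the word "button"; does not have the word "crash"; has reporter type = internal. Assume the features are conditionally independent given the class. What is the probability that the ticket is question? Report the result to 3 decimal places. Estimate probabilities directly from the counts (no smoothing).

defect: (63/126) × (52/63) × (30/63) × (3/63) × (51/63) ≈ 0.00757572
enhancement: (53/126) × (48/53) × (12/53) × (13/53) × (36/53) ≈ 0.0143704
question: (10/126) × (7/10) × (1/10) × (6/10) × (8/10) ≈ 0.00266667
P(question | x) = 0.00266667 / 0.02461279 ≈ 0.108

0.108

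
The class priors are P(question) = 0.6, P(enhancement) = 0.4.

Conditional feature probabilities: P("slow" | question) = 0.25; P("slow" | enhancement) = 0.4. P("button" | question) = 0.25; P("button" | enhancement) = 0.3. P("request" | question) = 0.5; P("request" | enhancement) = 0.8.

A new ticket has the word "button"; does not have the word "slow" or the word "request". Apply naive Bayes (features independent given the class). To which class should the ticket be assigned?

question

question: 0.6 × (1−0.25) × 0.25 × (1−0.5) = 0.05625
enhancement: 0.4 × (1−0.4) × 0.3 × (1−0.8) = 0.0144
Highest score → question.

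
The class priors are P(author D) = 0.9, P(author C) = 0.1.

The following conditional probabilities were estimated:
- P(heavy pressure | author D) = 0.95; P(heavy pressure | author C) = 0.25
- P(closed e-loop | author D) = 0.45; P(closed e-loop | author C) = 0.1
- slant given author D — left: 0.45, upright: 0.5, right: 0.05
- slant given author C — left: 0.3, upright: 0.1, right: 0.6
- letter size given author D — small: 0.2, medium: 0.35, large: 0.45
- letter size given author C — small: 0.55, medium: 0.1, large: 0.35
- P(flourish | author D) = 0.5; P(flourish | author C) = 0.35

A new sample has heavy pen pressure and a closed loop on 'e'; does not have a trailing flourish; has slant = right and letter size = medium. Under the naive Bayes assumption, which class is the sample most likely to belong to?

author D: 0.9 × 0.95 × 0.45 × 0.05 × 0.35 × (1−0.5) = 0.0033665625
author C: 0.1 × 0.25 × 0.1 × 0.6 × 0.1 × (1−0.35) = 0.0000975
Highest score → author D.

author D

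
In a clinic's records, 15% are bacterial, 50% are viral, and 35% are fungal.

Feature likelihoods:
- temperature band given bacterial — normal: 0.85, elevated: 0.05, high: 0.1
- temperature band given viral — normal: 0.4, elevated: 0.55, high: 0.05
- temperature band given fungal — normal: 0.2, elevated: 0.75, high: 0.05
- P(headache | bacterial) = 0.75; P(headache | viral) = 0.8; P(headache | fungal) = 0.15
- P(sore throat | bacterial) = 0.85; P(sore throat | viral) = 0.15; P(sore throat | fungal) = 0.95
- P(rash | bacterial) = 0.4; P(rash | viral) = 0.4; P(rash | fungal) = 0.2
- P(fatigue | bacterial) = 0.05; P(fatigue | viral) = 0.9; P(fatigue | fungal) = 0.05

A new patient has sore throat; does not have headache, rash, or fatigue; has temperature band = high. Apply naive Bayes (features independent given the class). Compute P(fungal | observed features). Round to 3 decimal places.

bacterial: 0.15 × 0.1 × (1−0.75) × 0.85 × (1−0.4) × (1−0.05) = 0.001816875
viral: 0.5 × 0.05 × (1−0.8) × 0.15 × (1−0.4) × (1−0.9) = 0.000045
fungal: 0.35 × 0.05 × (1−0.15) × 0.95 × (1−0.2) × (1−0.05) = 0.01073975
P(fungal | x) = 0.01073975 / 0.012601625 ≈ 0.852

0.852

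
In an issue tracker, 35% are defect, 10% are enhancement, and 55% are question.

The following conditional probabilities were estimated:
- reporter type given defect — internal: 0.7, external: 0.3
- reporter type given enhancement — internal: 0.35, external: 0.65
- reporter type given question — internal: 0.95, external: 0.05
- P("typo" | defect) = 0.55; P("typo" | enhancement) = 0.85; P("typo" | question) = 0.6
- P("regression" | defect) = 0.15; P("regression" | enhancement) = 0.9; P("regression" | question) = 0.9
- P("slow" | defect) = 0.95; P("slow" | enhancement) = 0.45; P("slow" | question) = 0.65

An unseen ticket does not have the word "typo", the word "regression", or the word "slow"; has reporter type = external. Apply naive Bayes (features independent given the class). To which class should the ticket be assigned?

defect: 0.35 × 0.3 × (1−0.55) × (1−0.15) × (1−0.95) = 0.002008125
enhancement: 0.1 × 0.65 × (1−0.85) × (1−0.9) × (1−0.45) = 0.00053625
question: 0.55 × 0.05 × (1−0.6) × (1−0.9) × (1−0.65) = 0.000385
Highest score → defect.

defect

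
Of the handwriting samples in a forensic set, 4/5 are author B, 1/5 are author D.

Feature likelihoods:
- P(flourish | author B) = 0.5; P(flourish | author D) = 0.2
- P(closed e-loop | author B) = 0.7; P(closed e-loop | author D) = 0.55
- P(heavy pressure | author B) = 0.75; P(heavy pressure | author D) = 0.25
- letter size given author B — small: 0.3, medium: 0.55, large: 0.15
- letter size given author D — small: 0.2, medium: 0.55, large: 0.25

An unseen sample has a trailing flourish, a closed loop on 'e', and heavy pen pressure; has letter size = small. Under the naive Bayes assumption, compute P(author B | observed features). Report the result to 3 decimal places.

author B: 0.8 × 0.5 × 0.7 × 0.75 × 0.3 = 0.063
author D: 0.2 × 0.2 × 0.55 × 0.25 × 0.2 = 0.0011
P(author B | x) = 0.063 / 0.0641 ≈ 0.983

0.983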